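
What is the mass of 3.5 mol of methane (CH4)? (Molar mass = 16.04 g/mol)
Mass = 3.5 mol × 16.04 g/mol = 56.14 g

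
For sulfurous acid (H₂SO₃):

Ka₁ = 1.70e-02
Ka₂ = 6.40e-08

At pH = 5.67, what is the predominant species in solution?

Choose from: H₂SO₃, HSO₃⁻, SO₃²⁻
HSO₃⁻

pKa1 = 1.77, pKa2 = 7.19. Each pKa is the crossover between adjacent species; pH = 5.67 lies in the region where HSO₃⁻ predominates.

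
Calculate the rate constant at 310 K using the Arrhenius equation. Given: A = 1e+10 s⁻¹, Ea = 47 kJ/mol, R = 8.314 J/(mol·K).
1.20e+02 s⁻¹

k = A·exp(-Ea/(R·T)) = 1e+10·exp(-47000/(8.314·310)) = 1e+10·exp(-18.2359) = 1e+10·1.2030e-08 = 1.20e+02 s⁻¹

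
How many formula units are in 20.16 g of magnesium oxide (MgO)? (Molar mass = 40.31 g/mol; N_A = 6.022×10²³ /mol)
Moles = 20.16 g ÷ 40.31 g/mol = 0.500124 mol
Formula units = 0.500124 mol × 6.022×10²³ /mol = 3.012e+23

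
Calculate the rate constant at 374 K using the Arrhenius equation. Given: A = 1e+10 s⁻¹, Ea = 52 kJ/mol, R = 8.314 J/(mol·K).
5.46e+02 s⁻¹

k = A·exp(-Ea/(R·T)) = 1e+10·exp(-52000/(8.314·374)) = 1e+10·exp(-16.7233) = 1e+10·5.4597e-08 = 5.46e+02 s⁻¹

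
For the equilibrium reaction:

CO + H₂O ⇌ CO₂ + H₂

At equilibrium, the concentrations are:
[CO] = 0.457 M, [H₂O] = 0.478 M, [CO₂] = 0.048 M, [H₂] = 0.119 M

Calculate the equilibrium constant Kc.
K_c = 0.0261

Kc = ([CO₂] × [H₂]) / ([CO] × [H₂O])
   = ((0.048)·(0.119)) / ((0.457)·(0.478))
   = 0.005712 / 0.21845 = 0.0261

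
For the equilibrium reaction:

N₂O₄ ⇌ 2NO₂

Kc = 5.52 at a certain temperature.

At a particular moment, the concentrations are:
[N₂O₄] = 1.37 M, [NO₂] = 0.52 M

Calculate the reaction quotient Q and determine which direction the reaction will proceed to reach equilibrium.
Q = 0.197, Q < K, reaction proceeds forward (toward products)

Q = ([NO₂]^2) / ([N₂O₄])
  = ((0.52)^2) / ((1.37)) = 0.2704/1.37 = 0.1974
Since Q = 0.1974 < Kc = 5.52, the reaction proceeds forward (toward products) to reach equilibrium.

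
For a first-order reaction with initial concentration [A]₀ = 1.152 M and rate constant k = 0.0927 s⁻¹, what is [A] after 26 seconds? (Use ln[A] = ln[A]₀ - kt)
0.1034 M

ln[A] = ln[A]₀ - k·t = ln(1.152) - (0.0927)·(26) = 0.1415 - 2.4102 = -2.2687
[A] = e^(-2.2687) = 0.1034 M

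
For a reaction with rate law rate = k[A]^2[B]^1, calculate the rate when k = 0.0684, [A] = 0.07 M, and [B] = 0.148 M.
4.96e-05 M/s

rate = k·[A]^2·[B]^1 = 0.0684·(0.07)^2·(0.148)^1 = 0.0684·0.0049·0.148 = 4.96e-05 M/s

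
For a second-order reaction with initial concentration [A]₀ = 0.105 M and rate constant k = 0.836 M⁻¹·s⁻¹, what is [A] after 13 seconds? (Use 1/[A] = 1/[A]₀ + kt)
0.0490 M

1/[A] = 1/[A]₀ + k·t = 1/0.105 + (0.836)·(13) = 9.5238 + 10.8680 = 20.3918
[A] = 1/20.3918 = 0.0490 M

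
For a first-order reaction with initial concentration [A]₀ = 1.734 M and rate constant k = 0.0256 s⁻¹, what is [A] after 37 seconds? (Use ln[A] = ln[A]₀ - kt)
0.6725 M

ln[A] = ln[A]₀ - k·t = ln(1.734) - (0.0256)·(37) = 0.5504 - 0.9472 = -0.3968
[A] = e^(-0.3968) = 0.6725 M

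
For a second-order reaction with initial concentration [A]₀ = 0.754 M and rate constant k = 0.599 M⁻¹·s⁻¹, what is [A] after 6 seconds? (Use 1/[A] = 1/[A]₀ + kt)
0.2032 M

1/[A] = 1/[A]₀ + k·t = 1/0.754 + (0.599)·(6) = 1.3263 + 3.5940 = 4.9203
[A] = 1/4.9203 = 0.2032 M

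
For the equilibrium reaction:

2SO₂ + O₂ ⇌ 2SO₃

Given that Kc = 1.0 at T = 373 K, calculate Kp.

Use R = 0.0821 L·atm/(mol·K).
K_p = 0.0327

Δn = (moles gaseous products) − (moles gaseous reactants) = -1
T = 373 K; RT = 0.0821 × 373 = 30.6233
Kp = Kc·(RT)^Δn = 1.0 × (30.6233)^-1 = 1.0 × 0.0326549 = 0.0327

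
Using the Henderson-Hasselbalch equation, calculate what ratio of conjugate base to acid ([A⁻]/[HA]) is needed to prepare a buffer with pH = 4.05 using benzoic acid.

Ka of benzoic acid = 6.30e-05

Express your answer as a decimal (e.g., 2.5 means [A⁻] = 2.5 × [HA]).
[A⁻]/[HA] = 0.707

pKa = −log(6.30e-05) = 4.2007. pH = pKa + log([A⁻]/[HA]). 4.05 = 4.2007 + log(ratio). log(ratio) = 4.05 − 4.2007 = -0.1507. ratio = 10^(-0.1507) = 0.707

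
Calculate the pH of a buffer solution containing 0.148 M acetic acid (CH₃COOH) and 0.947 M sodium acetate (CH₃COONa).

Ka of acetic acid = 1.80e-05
pH = 5.55

pKa = -log(1.80e-05) = 4.74. pH = pKa + log([A⁻]/[HA]) = 4.74 + log(0.947/0.148)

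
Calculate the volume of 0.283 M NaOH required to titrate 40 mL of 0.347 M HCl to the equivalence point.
V_{base} = 49.0 mL

At equivalence: moles acid = moles base.
moles HCl = 0.347 M × 0.04 L = 0.01388 mol
V_NaOH = 0.01388 mol ÷ 0.283 M = 0.04905 L = 49.0 mL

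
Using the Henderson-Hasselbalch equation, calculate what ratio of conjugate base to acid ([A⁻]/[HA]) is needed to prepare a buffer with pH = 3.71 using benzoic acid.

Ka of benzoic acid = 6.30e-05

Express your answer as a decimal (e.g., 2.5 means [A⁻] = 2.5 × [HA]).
[A⁻]/[HA] = 0.323

pKa = −log(6.30e-05) = 4.2007. pH = pKa + log([A⁻]/[HA]). 3.71 = 4.2007 + log(ratio). log(ratio) = 3.71 − 4.2007 = -0.4907. ratio = 10^(-0.4907) = 0.323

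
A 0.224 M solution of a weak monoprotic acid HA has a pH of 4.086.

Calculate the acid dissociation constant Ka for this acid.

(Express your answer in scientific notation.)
K_a = 3.01e-08

[H⁺] = 10^(−pH) = 10^(−4.086) = 8.204e-05 M. For HA ⇌ H⁺ + A⁻, Ka = x²/(C − x) = (8.204e-05)²/(0.224 − 8.204e-05) = 3.01e-08.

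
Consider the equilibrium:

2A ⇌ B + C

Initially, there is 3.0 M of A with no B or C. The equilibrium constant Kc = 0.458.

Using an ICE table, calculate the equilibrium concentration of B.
[B] = 0.863 M

ICE: [A] = 3.0 − 2x, [B] = [C] = x.
Kc = x²/(3.0 − 2x)² = 0.458 ⇒ √Kc = x/(3.0 − 2x).
x = √0.458·3.0/(1 + 2√0.458) = 0.67676·3.0/2.3535 = 0.86266.
[B] = x = 0.863 M.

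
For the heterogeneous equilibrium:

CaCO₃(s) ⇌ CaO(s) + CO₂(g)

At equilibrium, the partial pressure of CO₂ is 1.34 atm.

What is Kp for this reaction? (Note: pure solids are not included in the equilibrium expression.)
K_p = 1.34

Solids (CaCO₃, CaO) have activity 1 and are excluded.
Kp = P(CO₂) = 1.34.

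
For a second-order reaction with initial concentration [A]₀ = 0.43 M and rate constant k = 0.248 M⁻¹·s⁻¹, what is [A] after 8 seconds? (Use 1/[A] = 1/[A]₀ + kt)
0.2320 M

1/[A] = 1/[A]₀ + k·t = 1/0.43 + (0.248)·(8) = 2.3256 + 1.9840 = 4.3096
[A] = 1/4.3096 = 0.2320 M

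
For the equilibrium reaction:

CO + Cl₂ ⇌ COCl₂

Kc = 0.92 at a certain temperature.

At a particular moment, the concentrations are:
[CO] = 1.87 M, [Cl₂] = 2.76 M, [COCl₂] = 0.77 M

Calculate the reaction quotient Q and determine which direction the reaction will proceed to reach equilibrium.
Q = 0.149, Q < K, reaction proceeds forward (toward products)

Q = ([COCl₂]) / ([CO] × [Cl₂])
  = ((0.77)) / ((1.87)·(2.76)) = 0.77/5.1612 = 0.1492
Since Q = 0.1492 < Kc = 0.92, the reaction proceeds forward (toward products) to reach equilibrium.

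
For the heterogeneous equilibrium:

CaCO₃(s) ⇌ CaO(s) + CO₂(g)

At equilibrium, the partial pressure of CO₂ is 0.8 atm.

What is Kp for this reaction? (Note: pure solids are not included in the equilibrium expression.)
K_p = 0.8

Solids (CaCO₃, CaO) have activity 1 and are excluded.
Kp = P(CO₂) = 0.8.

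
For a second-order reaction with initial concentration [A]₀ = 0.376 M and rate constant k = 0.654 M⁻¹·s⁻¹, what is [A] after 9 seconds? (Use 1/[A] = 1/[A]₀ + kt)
0.1170 M

1/[A] = 1/[A]₀ + k·t = 1/0.376 + (0.654)·(9) = 2.6596 + 5.8860 = 8.5456
[A] = 1/8.5456 = 0.1170 M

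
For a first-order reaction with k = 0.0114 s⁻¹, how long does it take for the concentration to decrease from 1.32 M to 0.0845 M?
241.11 s

From ln[A] = ln[A]₀ - k·t: t = ln([A]₀/[A])/k = ln(1.32/0.0845)/0.0114 = ln(15.6213)/0.0114 = 2.7486/0.0114 = 241.11 s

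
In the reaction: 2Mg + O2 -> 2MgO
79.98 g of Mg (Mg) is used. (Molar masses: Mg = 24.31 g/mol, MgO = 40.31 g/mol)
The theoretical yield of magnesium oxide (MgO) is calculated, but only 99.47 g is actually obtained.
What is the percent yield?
Moles of Mg = 79.98 g ÷ 24.31 g/mol = 3.29 mol
Mole ratio: 2 mol MgO / 2 mol Mg
Moles of MgO = 3.29 × (2/2) = 3.29 mol
Theoretical yield = 3.29 mol × 40.31 g/mol = 132.62 g
Actual yield = 99.47 g
Percent yield = (99.47 / 132.62) × 100% = 75.0%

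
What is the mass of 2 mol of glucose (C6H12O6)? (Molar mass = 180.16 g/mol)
Mass = 2 mol × 180.16 g/mol = 360.3 g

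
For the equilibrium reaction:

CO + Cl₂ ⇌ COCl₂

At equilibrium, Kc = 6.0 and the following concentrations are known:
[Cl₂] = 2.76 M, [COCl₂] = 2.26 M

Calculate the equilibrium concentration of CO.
[CO] = 0.1365 M

Kc = ([COCl₂]) / ([CO] × [Cl₂]) = 6.0
[CO]^1 = (product terms)/(Kc · other reactant terms) = 2.26 / (6.0 · 2.76) = 0.13647
[CO] = 0.1365 M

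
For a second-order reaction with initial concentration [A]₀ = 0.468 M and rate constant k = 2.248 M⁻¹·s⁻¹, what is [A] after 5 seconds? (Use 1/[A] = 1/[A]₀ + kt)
0.0748 M

1/[A] = 1/[A]₀ + k·t = 1/0.468 + (2.248)·(5) = 2.1368 + 11.2400 = 13.3768
[A] = 1/13.3768 = 0.0748 M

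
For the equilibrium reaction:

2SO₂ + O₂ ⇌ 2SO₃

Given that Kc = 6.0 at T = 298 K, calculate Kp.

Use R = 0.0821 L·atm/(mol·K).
K_p = 0.2452

Δn = (moles gaseous products) − (moles gaseous reactants) = -1
T = 298 K; RT = 0.0821 × 298 = 24.4658
Kp = Kc·(RT)^Δn = 6.0 × (24.4658)^-1 = 6.0 × 0.0408734 = 0.2452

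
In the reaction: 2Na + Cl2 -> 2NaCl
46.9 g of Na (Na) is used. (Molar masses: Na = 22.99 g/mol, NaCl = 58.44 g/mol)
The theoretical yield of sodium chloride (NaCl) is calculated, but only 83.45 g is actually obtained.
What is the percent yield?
Moles of Na = 46.9 g ÷ 22.99 g/mol = 2.04002 mol
Mole ratio: 2 mol NaCl / 2 mol Na
Moles of NaCl = 2.04002 × (2/2) = 2.04002 mol
Theoretical yield = 2.04002 mol × 58.44 g/mol = 119.22 g
Actual yield = 83.45 g
Percent yield = (83.45 / 119.22) × 100% = 70.0%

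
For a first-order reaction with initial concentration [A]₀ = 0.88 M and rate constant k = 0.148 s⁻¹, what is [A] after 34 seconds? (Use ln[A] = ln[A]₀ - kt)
0.0057 M

ln[A] = ln[A]₀ - k·t = ln(0.88) - (0.148)·(34) = -0.1278 - 5.0320 = -5.1598
[A] = e^(-5.1598) = 0.0057 M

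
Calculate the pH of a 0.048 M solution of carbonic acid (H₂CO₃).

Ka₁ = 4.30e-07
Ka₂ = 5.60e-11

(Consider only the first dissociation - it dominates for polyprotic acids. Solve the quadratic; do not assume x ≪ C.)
pH = 3.84

x² + Ka₁·x − Ka₁·C = 0 with Ka₁ = 4.30e-07, C = 0.048.
x = (−Ka₁ + √(Ka₁² + 4·Ka₁·C))/2 = 1.4345e-04 M, so pH = 3.84.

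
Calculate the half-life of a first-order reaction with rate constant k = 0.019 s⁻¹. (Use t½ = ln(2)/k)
36.48 s

t½ = ln(2)/k = 0.6931/0.019 = 36.48 s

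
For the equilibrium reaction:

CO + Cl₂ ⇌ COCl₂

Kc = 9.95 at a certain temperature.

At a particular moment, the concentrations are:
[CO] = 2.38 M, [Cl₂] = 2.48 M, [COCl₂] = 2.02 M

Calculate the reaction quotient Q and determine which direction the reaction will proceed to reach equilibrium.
Q = 0.342, Q < K, reaction proceeds forward (toward products)

Q = ([COCl₂]) / ([CO] × [Cl₂])
  = ((2.02)) / ((2.38)·(2.48)) = 2.02/5.9024 = 0.3422
Since Q = 0.3422 < Kc = 9.95, the reaction proceeds forward (toward products) to reach equilibrium.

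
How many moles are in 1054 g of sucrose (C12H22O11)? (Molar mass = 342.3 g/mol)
Moles = 1054 g ÷ 342.3 g/mol = 3.079 mol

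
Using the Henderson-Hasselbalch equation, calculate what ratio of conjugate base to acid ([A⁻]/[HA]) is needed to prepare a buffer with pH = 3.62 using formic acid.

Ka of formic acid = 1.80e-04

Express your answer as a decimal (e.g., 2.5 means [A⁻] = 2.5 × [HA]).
[A⁻]/[HA] = 0.750

pKa = −log(1.80e-04) = 3.7447. pH = pKa + log([A⁻]/[HA]). 3.62 = 3.7447 + log(ratio). log(ratio) = 3.62 − 3.7447 = -0.1247. ratio = 10^(-0.1247) = 0.750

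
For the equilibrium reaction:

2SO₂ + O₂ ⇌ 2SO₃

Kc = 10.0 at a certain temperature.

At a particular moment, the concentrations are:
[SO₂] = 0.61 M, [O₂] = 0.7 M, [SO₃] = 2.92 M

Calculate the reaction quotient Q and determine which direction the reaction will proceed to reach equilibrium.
Q = 32.735, Q > K, reaction proceeds reverse (toward reactants)

Q = ([SO₃]^2) / ([SO₂]^2 × [O₂])
  = ((2.92)^2) / ((0.61)^2·(0.7)) = 8.5264/0.26047 = 32.73
Since Q = 32.73 > Kc = 10.0, the reaction proceeds reverse (toward reactants) to reach equilibrium.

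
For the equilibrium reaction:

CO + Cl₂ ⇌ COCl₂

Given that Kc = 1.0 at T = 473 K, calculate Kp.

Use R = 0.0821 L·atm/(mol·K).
K_p = 0.0258

Δn = (moles gaseous products) − (moles gaseous reactants) = -1
T = 473 K; RT = 0.0821 × 473 = 38.8333
Kp = Kc·(RT)^Δn = 1.0 × (38.8333)^-1 = 1.0 × 0.0257511 = 0.0258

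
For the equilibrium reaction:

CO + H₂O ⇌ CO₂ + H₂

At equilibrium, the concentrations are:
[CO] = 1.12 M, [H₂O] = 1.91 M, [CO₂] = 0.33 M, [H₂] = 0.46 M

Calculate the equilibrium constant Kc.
K_c = 0.0710

Kc = ([CO₂] × [H₂]) / ([CO] × [H₂O])
   = ((0.33)·(0.46)) / ((1.12)·(1.91))
   = 0.1518 / 2.1392 = 0.0710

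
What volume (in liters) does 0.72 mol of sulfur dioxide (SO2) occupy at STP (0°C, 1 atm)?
At STP, 1 mol of gas occupies 22.4 L
Volume = 0.72 mol × 22.4 L/mol = 16.13 L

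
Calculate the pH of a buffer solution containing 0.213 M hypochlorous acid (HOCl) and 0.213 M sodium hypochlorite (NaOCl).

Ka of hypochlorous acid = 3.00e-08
pH = 7.52

pKa = -log(3.00e-08) = 7.52. pH = pKa + log([A⁻]/[HA]) = 7.52 + log(0.213/0.213)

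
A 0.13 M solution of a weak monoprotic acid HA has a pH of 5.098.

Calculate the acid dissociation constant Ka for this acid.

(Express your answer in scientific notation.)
K_a = 4.90e-10

[H⁺] = 10^(−pH) = 10^(−5.098) = 7.980e-06 M. For HA ⇌ H⁺ + A⁻, Ka = x²/(C − x) = (7.980e-06)²/(0.13 − 7.980e-06) = 4.90e-10.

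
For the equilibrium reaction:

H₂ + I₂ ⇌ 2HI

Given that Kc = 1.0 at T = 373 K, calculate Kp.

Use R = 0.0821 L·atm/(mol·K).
K_p = 1.0000

Δn = (moles gaseous products) − (moles gaseous reactants) = 0
T = 373 K; RT = 0.0821 × 373 = 30.6233
Kp = Kc·(RT)^Δn = 1.0 × (30.6233)^0 = 1.0 × 1 = 1.0000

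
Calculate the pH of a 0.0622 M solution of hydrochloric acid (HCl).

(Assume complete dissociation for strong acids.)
pH = 1.21

[H⁺] = 0.0622 M for strong acid. pH = -log[H⁺] = -log(0.0622)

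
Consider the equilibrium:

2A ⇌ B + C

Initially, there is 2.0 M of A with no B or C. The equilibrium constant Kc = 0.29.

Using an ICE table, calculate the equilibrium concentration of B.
[B] = 0.519 M

ICE: [A] = 2.0 − 2x, [B] = [C] = x.
Kc = x²/(2.0 − 2x)² = 0.29 ⇒ √Kc = x/(2.0 − 2x).
x = √0.29·2.0/(1 + 2√0.29) = 0.53852·2.0/2.077 = 0.51854.
[B] = x = 0.519 M.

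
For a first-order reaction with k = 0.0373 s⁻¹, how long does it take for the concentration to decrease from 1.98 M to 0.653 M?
29.74 s

From ln[A] = ln[A]₀ - k·t: t = ln([A]₀/[A])/k = ln(1.98/0.653)/0.0373 = ln(3.0322)/0.0373 = 1.1093/0.0373 = 29.74 s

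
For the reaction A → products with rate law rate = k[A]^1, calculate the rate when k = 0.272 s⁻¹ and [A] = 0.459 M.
0.1248 M/s

rate = k·[A]^1 = 0.272·(0.459)^1 = 0.272·0.459 = 0.1248 M/s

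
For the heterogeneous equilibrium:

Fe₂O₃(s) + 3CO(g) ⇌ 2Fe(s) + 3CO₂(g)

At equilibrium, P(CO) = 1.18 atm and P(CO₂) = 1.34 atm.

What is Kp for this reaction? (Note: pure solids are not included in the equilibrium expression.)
K_p = 1.464

Solids (Fe₂O₃, Fe) are excluded.
Kp = P(CO₂)³/P(CO)³ = (1.34)³/(1.18)³ = 2.406/1.643 = 1.464.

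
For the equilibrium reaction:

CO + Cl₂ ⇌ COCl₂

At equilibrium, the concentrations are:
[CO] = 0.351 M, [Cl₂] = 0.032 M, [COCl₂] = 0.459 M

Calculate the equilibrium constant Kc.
K_c = 40.8654

Kc = ([COCl₂]) / ([CO] × [Cl₂])
   = ((0.459)) / ((0.351)·(0.032))
   = 0.459 / 0.011232 = 40.8654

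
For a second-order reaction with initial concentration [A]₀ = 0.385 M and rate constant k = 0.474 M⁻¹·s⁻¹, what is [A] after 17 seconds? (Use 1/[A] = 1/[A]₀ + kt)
0.0938 M

1/[A] = 1/[A]₀ + k·t = 1/0.385 + (0.474)·(17) = 2.5974 + 8.0580 = 10.6554
[A] = 1/10.6554 = 0.0938 M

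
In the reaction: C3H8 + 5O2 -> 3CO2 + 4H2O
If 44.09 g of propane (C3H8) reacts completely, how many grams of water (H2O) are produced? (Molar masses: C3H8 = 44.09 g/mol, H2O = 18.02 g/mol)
Moles of C3H8 = 44.09 g ÷ 44.09 g/mol = 1 mol
Mole ratio: 4 mol H2O / 1 mol C3H8
Moles of H2O = 1 × (4/1) = 4 mol
Mass of H2O = 4 mol × 18.02 g/mol = 72.08 g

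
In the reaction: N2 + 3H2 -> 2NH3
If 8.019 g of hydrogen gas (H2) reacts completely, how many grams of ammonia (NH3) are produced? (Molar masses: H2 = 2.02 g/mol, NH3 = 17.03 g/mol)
Moles of H2 = 8.019 g ÷ 2.02 g/mol = 3.9698 mol
Mole ratio: 2 mol NH3 / 3 mol H2
Moles of NH3 = 3.9698 × (2/3) = 2.64653 mol
Mass of NH3 = 2.64653 mol × 17.03 g/mol = 45.07 g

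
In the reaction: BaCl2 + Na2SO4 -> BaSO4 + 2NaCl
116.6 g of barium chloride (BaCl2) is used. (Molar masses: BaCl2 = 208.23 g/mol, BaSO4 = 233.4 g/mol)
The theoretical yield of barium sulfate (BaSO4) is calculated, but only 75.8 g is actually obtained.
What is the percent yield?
Moles of BaCl2 = 116.6 g ÷ 208.23 g/mol = 0.559958 mol
Mole ratio: 1 mol BaSO4 / 1 mol BaCl2
Moles of BaSO4 = 0.559958 × (1/1) = 0.559958 mol
Theoretical yield = 0.559958 mol × 233.4 g/mol = 130.69 g
Actual yield = 75.8 g
Percent yield = (75.8 / 130.69) × 100% = 58.0%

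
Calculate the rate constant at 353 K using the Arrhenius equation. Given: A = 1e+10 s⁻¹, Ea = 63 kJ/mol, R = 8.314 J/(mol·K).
4.76e+00 s⁻¹

k = A·exp(-Ea/(R·T)) = 1e+10·exp(-63000/(8.314·353)) = 1e+10·exp(-21.4662) = 1e+10·4.7570e-10 = 4.76e+00 s⁻¹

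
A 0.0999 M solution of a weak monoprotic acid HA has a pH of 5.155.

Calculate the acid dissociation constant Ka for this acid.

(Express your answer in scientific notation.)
K_a = 4.90e-10

[H⁺] = 10^(−pH) = 10^(−5.155) = 6.998e-06 M. For HA ⇌ H⁺ + A⁻, Ka = x²/(C − x) = (6.998e-06)²/(0.0999 − 6.998e-06) = 4.90e-10.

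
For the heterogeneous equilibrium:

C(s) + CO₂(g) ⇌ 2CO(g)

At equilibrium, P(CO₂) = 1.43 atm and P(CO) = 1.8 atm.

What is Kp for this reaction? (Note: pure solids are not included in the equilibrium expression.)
K_p = 2.266

Solid C is excluded.
Kp = P(CO)²/P(CO₂) = (1.8)²/1.43 = 3.24/1.43 = 2.266.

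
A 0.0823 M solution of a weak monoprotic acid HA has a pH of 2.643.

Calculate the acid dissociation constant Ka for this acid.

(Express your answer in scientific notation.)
K_a = 6.47e-05

[H⁺] = 10^(−pH) = 10^(−2.643) = 2.275e-03 M. For HA ⇌ H⁺ + A⁻, Ka = x²/(C − x) = (2.275e-03)²/(0.0823 − 2.275e-03) = 6.47e-05.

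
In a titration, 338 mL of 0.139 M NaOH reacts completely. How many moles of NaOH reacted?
Moles = Molarity × Volume (L)
Moles = 0.139 M × 0.338 L = 0.04698 mol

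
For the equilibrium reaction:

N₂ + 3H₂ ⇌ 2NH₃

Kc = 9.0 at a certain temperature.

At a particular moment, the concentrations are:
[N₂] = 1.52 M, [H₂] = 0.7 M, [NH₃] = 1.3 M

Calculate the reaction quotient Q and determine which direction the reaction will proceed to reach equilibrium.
Q = 3.242, Q < K, reaction proceeds forward (toward products)

Q = ([NH₃]^2) / ([N₂] × [H₂]^3)
  = ((1.3)^2) / ((1.52)·(0.7)^3) = 1.69/0.52136 = 3.242
Since Q = 3.242 < Kc = 9.0, the reaction proceeds forward (toward products) to reach equilibrium.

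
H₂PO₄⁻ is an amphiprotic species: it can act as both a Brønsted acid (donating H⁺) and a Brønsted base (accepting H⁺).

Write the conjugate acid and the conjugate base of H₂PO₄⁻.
Conjugate acid: H₃PO₄, Conjugate base: HPO₄²⁻

As an acid: H₂PO₄⁻ → H⁺ + HPO₄²⁻, so the conjugate base is HPO₄²⁻.
As a base: H₂PO₄⁻ + H⁺ → H₃PO₄, so the conjugate acid is H₃PO₄.

Conjugate acid-base pairs differ by one H⁺. Ka × Kb = Kw for a conjugate pair.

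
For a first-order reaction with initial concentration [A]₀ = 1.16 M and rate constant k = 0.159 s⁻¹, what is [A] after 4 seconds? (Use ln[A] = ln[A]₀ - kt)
0.6141 M

ln[A] = ln[A]₀ - k·t = ln(1.16) - (0.159)·(4) = 0.1484 - 0.6360 = -0.4876
[A] = e^(-0.4876) = 0.6141 M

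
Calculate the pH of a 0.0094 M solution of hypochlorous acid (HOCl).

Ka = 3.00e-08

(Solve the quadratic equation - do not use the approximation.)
pH = 4.78

x² + Ka×x - Ka×C = 0. Using quadratic formula: [H⁺] = 1.6778e-05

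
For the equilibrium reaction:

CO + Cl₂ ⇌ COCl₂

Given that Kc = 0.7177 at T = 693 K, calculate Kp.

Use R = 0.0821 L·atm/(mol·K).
K_p = 0.0126

Δn = (moles gaseous products) − (moles gaseous reactants) = -1
T = 693 K; RT = 0.0821 × 693 = 56.8953
Kp = Kc·(RT)^Δn = 0.7177 × (56.8953)^-1 = 0.7177 × 0.0175761 = 0.0126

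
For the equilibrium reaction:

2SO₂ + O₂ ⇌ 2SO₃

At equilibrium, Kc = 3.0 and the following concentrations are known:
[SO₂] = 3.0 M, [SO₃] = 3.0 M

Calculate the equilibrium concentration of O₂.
[O₂] = 0.3333 M

Kc = ([SO₃]^2) / ([SO₂]^2 × [O₂]) = 3.0
[O₂]^1 = (product terms)/(Kc · other reactant terms) = 9 / (3.0 · 9) = 0.33333
[O₂] = 0.3333 M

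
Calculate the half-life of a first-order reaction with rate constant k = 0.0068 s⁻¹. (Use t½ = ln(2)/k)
101.93 s

t½ = ln(2)/k = 0.6931/0.0068 = 101.93 s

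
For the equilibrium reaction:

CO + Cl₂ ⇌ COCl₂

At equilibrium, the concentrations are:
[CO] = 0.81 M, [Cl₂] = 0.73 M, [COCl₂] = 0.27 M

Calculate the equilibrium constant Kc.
K_c = 0.4566

Kc = ([COCl₂]) / ([CO] × [Cl₂])
   = ((0.27)) / ((0.81)·(0.73))
   = 0.27 / 0.5913 = 0.4566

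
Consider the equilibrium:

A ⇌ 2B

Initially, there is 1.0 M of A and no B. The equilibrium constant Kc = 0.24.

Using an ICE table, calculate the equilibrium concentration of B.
[B] = 0.434 M

ICE: [A] = 1.0 − x, [B] = 2x.
Kc = (2x)²/(1.0 − x) = 0.24 ⇒ 4x² + 0.24x − 0.24 = 0.
x = (−0.24 + √(0.24² + 4·4·0.24))/(2·4) = (−0.24 + √3.8976)/8 = 0.21678.
[B] = 2x = 0.434 M.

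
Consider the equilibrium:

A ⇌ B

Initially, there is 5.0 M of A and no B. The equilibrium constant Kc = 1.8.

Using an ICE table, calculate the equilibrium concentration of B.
[B] = 3.214 M

ICE: [A] = 5.0 − x, [B] = x.
Kc = x/(5.0 − x) = 1.8 ⇒ x = 1.8·5.0/(1 + 1.8) = 9/2.8 = 3.214.
[B] = x = 3.214 M.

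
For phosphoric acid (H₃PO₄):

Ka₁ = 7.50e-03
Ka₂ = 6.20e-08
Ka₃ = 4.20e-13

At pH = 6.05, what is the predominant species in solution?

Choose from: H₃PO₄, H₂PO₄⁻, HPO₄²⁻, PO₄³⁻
H₂PO₄⁻

pKa1 = 2.12, pKa2 = 7.21, pKa3 = 12.38. Each pKa is the crossover between adjacent species; pH = 6.05 lies in the region where H₂PO₄⁻ predominates.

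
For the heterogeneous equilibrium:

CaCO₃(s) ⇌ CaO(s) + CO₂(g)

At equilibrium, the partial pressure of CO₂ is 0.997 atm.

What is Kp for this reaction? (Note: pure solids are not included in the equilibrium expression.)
K_p = 0.997

Solids (CaCO₃, CaO) have activity 1 and are excluded.
Kp = P(CO₂) = 0.997.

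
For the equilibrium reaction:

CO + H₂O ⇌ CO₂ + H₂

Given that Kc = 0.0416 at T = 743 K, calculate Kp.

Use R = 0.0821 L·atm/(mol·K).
K_p = 0.0416

Δn = (moles gaseous products) − (moles gaseous reactants) = 0
T = 743 K; RT = 0.0821 × 743 = 61.0003
Kp = Kc·(RT)^Δn = 0.0416 × (61.0003)^0 = 0.0416 × 1 = 0.0416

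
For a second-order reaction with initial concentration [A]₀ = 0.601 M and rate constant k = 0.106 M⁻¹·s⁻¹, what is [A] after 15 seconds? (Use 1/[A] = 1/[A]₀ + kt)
0.3073 M

1/[A] = 1/[A]₀ + k·t = 1/0.601 + (0.106)·(15) = 1.6639 + 1.5900 = 3.2539
[A] = 1/3.2539 = 0.3073 M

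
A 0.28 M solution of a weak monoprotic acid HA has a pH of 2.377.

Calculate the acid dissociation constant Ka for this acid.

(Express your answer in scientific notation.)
K_a = 6.39e-05

[H⁺] = 10^(−pH) = 10^(−2.377) = 4.198e-03 M. For HA ⇌ H⁺ + A⁻, Ka = x²/(C − x) = (4.198e-03)²/(0.28 − 4.198e-03) = 6.39e-05.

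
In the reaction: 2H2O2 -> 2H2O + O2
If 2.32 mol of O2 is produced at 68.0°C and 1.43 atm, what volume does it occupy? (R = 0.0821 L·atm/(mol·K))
T = 68.0°C + 273.15 = 341.15 K
V = nRT/P = (2.32 × 0.0821 × 341.15) / 1.43
V = 45.44 L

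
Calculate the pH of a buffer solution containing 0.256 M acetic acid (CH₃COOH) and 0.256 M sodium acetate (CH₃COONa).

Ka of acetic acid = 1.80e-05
pH = 4.74

pKa = -log(1.80e-05) = 4.74. pH = pKa + log([A⁻]/[HA]) = 4.74 + log(0.256/0.256)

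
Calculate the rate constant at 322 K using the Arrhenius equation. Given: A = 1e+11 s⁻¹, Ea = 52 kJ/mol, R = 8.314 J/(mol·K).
3.67e+02 s⁻¹

k = A·exp(-Ea/(R·T)) = 1e+11·exp(-52000/(8.314·322)) = 1e+11·exp(-19.4239) = 1e+11·3.6668e-09 = 3.67e+02 s⁻¹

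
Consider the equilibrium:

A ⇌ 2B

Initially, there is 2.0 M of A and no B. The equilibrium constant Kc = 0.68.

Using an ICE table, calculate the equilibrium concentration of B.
[B] = 1.009 M

ICE: [A] = 2.0 − x, [B] = 2x.
Kc = (2x)²/(2.0 − x) = 0.68 ⇒ 4x² + 0.68x − 1.36 = 0.
x = (−0.68 + √(0.68² + 4·4·1.36))/(2·4) = (−0.68 + √22.222)/8 = 0.50426.
[B] = 2x = 1.009 M.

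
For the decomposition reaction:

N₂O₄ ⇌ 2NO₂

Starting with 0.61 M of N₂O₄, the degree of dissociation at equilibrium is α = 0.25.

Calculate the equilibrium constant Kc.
K_c = 0.2033

x = α·[A]₀ = 0.25 × 0.61 = 0.1525 M dissociated.
At eq: [N₂O₄] = 0.61 − 0.1525 = 0.4575 M; [NO₂] = 2x = 0.305 M.
Kc = [NO₂]²/[N₂O₄] = (0.305)²/0.4575 = 0.2033.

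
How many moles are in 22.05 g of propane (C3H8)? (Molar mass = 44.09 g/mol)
Moles = 22.05 g ÷ 44.09 g/mol = 0.5001 mol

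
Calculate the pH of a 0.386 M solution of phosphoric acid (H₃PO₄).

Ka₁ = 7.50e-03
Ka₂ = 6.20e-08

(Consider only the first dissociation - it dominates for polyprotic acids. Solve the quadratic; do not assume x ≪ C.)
pH = 1.30

x² + Ka₁·x − Ka₁·C = 0 with Ka₁ = 7.50e-03, C = 0.386.
x = (−Ka₁ + √(Ka₁² + 4·Ka₁·C))/2 = 5.0186e-02 M, so pH = 1.30.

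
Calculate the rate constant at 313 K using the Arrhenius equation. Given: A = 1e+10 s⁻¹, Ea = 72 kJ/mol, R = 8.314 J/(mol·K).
9.64e-03 s⁻¹

k = A·exp(-Ea/(R·T)) = 1e+10·exp(-72000/(8.314·313)) = 1e+10·exp(-27.6680) = 1e+10·9.6367e-13 = 9.64e-03 s⁻¹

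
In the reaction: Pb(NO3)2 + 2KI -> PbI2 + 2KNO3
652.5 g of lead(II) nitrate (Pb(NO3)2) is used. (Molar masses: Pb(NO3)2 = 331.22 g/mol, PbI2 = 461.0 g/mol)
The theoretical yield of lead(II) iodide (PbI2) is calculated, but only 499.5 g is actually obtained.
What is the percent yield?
Moles of Pb(NO3)2 = 652.5 g ÷ 331.22 g/mol = 1.96999 mol
Mole ratio: 1 mol PbI2 / 1 mol Pb(NO3)2
Moles of PbI2 = 1.96999 × (1/1) = 1.96999 mol
Theoretical yield = 1.96999 mol × 461.0 g/mol = 908.17 g
Actual yield = 499.5 g
Percent yield = (499.5 / 908.17) × 100% = 55.0%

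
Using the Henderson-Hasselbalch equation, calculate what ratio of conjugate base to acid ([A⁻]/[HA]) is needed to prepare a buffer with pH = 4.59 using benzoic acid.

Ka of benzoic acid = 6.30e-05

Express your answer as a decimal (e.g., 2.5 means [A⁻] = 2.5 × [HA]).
[A⁻]/[HA] = 2.451

pKa = −log(6.30e-05) = 4.2007. pH = pKa + log([A⁻]/[HA]). 4.59 = 4.2007 + log(ratio). log(ratio) = 4.59 − 4.2007 = 0.3893. ratio = 10^(0.3893) = 2.451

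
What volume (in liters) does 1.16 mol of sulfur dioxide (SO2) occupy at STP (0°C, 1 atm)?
At STP, 1 mol of gas occupies 22.4 L
Volume = 1.16 mol × 22.4 L/mol = 25.98 L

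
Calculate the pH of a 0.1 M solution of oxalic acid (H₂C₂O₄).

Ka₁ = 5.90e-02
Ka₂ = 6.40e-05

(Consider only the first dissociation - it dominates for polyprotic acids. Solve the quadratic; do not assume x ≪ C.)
pH = 1.28

x² + Ka₁·x − Ka₁·C = 0 with Ka₁ = 5.90e-02, C = 0.1.
x = (−Ka₁ + √(Ka₁² + 4·Ka₁·C))/2 = 5.2782e-02 M, so pH = 1.28.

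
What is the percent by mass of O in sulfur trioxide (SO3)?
Mass of O in formula = 16.0 × 3 = 48 g/mol
Molar mass = 80.07 g/mol
% O = (48/80.07) × 100% = 59.95%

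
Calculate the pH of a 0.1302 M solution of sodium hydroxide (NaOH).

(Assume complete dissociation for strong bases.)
pH = 13.11

[OH⁻] = 0.1302 M for strong base. pOH = -log[OH⁻] = 0.89, pH = 14 - pOH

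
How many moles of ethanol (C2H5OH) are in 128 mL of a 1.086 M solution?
Moles = Molarity × Volume (L)
Moles = 1.086 M × 0.128 L = 0.139 mol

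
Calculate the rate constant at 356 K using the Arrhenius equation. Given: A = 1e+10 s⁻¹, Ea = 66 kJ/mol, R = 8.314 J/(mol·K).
2.07e+00 s⁻¹

k = A·exp(-Ea/(R·T)) = 1e+10·exp(-66000/(8.314·356)) = 1e+10·exp(-22.2989) = 1e+10·2.0687e-10 = 2.07e+00 s⁻¹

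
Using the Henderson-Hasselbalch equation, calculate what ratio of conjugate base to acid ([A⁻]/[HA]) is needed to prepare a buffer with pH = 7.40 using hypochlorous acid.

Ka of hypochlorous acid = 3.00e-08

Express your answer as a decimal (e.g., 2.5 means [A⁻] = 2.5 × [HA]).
[A⁻]/[HA] = 0.754

pKa = −log(3.00e-08) = 7.5229. pH = pKa + log([A⁻]/[HA]). 7.40 = 7.5229 + log(ratio). log(ratio) = 7.40 − 7.5229 = -0.1229. ratio = 10^(-0.1229) = 0.754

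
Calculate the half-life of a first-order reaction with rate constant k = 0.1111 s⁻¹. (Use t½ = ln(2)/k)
6.24 s

t½ = ln(2)/k = 0.6931/0.1111 = 6.24 s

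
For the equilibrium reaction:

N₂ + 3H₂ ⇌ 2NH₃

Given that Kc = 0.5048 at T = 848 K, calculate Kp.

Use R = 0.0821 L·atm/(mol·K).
K_p = 1.04e-04

Δn = (moles gaseous products) − (moles gaseous reactants) = -2
T = 848 K; RT = 0.0821 × 848 = 69.6208
Kp = Kc·(RT)^Δn = 0.5048 × (69.6208)^-2 = 0.5048 × 0.000206311 = 1.04e-04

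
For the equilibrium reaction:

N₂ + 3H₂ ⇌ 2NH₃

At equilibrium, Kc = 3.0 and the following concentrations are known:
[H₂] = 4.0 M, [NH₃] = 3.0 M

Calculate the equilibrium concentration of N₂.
[N₂] = 0.0469 M

Kc = ([NH₃]^2) / ([N₂] × [H₂]^3) = 3.0
[N₂]^1 = (product terms)/(Kc · other reactant terms) = 9 / (3.0 · 64) = 0.046875
[N₂] = 0.0469 M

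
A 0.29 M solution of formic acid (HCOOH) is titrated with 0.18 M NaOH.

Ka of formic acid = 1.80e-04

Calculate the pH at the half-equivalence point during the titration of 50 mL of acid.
pH = pKa = 3.74

At the half-equivalence point, [HA] = [A⁻], so by Henderson–Hasselbalch pH = pKa + log(1) = pKa.
pKa = −log(1.80e-04) = 3.74.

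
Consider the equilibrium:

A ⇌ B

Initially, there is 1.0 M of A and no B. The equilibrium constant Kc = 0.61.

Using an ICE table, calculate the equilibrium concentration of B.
[B] = 0.379 M

ICE: [A] = 1.0 − x, [B] = x.
Kc = x/(1.0 − x) = 0.61 ⇒ x = 0.61·1.0/(1 + 0.61) = 0.61/1.61 = 0.3789.
[B] = x = 0.379 M.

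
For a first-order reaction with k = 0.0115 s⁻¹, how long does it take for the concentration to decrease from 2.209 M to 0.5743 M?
117.14 s

From ln[A] = ln[A]₀ - k·t: t = ln([A]₀/[A])/k = ln(2.209/0.5743)/0.0115 = ln(3.8464)/0.0115 = 1.3471/0.0115 = 117.14 s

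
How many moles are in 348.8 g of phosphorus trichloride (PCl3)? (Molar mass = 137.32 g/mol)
Moles = 348.8 g ÷ 137.32 g/mol = 2.54 mol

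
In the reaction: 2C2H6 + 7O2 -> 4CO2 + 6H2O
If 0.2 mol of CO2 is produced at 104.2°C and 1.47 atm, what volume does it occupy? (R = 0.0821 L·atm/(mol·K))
T = 104.2°C + 273.15 = 377.35 K
V = nRT/P = (0.2 × 0.0821 × 377.35) / 1.47
V = 4.22 L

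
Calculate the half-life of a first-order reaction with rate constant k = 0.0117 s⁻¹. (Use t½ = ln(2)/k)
59.24 s

t½ = ln(2)/k = 0.6931/0.0117 = 59.24 s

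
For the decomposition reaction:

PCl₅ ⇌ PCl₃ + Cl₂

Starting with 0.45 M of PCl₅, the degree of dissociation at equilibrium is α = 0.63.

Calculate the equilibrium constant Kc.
K_c = 0.4827

x = α·[A]₀ = 0.63 × 0.45 = 0.2835 M dissociated.
At eq: [PCl₅] = 0.45 − 0.2835 = 0.1665 M; [PCl₃] = [Cl₂] = x = 0.2835 M.
Kc = [PCl₃][Cl₂]/[PCl₅] = (0.2835)²/0.1665 = 0.4827.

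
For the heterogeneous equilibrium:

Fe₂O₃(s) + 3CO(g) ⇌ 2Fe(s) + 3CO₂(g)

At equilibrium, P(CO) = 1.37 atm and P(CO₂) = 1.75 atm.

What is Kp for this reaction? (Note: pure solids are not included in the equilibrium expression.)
K_p = 2.084

Solids (Fe₂O₃, Fe) are excluded.
Kp = P(CO₂)³/P(CO)³ = (1.75)³/(1.37)³ = 5.359/2.571 = 2.084.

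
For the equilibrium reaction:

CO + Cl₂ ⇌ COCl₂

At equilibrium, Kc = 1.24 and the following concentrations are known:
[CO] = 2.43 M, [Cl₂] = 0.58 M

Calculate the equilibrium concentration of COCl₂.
[COCl₂] = 1.7477 M

Kc = ([COCl₂]) / ([CO] × [Cl₂]) = 1.24
[COCl₂]^1 = Kc · (reactant terms)/(other product terms) = 1.24 · 1.4094 / 1 = 1.7477
[COCl₂] = 1.7477 M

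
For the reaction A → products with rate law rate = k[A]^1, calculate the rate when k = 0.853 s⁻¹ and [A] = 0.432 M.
0.3685 M/s

rate = k·[A]^1 = 0.853·(0.432)^1 = 0.853·0.432 = 0.3685 M/s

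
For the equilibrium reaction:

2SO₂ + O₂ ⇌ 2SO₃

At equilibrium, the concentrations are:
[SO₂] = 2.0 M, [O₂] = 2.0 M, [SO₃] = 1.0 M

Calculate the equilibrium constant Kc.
K_c = 0.1250

Kc = ([SO₃]^2) / ([SO₂]^2 × [O₂])
   = ((1.0)^2) / ((2.0)^2·(2.0))
   = 1 / 8 = 0.1250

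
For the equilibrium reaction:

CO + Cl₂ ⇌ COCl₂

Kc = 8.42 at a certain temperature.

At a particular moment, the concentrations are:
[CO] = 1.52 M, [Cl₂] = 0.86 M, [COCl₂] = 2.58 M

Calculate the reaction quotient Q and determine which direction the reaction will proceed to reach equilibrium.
Q = 1.974, Q < K, reaction proceeds forward (toward products)

Q = ([COCl₂]) / ([CO] × [Cl₂])
  = ((2.58)) / ((1.52)·(0.86)) = 2.58/1.3072 = 1.974
Since Q = 1.974 < Kc = 8.42, the reaction proceeds forward (toward products) to reach equilibrium.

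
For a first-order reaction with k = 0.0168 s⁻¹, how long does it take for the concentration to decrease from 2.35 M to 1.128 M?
43.69 s

From ln[A] = ln[A]₀ - k·t: t = ln([A]₀/[A])/k = ln(2.35/1.128)/0.0168 = ln(2.0833)/0.0168 = 0.7340/0.0168 = 43.69 s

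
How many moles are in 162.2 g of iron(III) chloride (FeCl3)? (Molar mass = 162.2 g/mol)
Moles = 162.2 g ÷ 162.2 g/mol = 1 mol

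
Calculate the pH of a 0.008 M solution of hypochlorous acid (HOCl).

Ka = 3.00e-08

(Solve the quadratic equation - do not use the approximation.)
pH = 4.81

x² + Ka×x - Ka×C = 0. Using quadratic formula: [H⁺] = 1.5477e-05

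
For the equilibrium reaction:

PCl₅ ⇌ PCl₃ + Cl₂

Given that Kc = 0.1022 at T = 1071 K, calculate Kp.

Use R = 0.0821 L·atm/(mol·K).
K_p = 8.9864

Δn = (moles gaseous products) − (moles gaseous reactants) = 1
T = 1071 K; RT = 0.0821 × 1071 = 87.9291
Kp = Kc·(RT)^Δn = 0.1022 × (87.9291)^1 = 0.1022 × 87.9291 = 8.9864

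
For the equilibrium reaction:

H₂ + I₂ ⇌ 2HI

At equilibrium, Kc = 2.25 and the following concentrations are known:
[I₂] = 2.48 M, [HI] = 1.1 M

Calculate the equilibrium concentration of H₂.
[H₂] = 0.2168 M

Kc = ([HI]^2) / ([H₂] × [I₂]) = 2.25
[H₂]^1 = (product terms)/(Kc · other reactant terms) = 1.21 / (2.25 · 2.48) = 0.21685
[H₂] = 0.2168 M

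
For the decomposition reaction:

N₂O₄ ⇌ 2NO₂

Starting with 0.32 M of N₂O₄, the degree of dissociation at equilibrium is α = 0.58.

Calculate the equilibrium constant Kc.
K_c = 1.0252

x = α·[A]₀ = 0.58 × 0.32 = 0.1856 M dissociated.
At eq: [N₂O₄] = 0.32 − 0.1856 = 0.1344 M; [NO₂] = 2x = 0.3712 M.
Kc = [NO₂]²/[N₂O₄] = (0.3712)²/0.1344 = 1.025.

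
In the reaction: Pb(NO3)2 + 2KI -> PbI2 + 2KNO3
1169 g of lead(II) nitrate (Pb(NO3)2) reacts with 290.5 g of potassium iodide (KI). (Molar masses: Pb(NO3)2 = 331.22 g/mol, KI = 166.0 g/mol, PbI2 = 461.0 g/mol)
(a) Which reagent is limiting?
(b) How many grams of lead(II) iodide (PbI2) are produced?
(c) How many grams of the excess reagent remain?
(a) KI, (b) 403.4 g, (c) 879.2 g

Moles of Pb(NO3)2 = 1169 g ÷ 331.22 g/mol = 3.52938 mol
Moles of KI = 290.5 g ÷ 166.0 g/mol = 1.75 mol
Moles ÷ coefficient: Pb(NO3)2: 3.52938/1 = 3.529, KI: 1.75/2 = 0.875
(a) KI has the smaller value, so KI is the limiting reagent.
(b) Moles of PbI2 = 1.75 mol KI × (1/2) = 0.875 mol; mass = 0.875 mol × 461.0 g/mol = 403.4 g
(c) Pb(NO3)2 consumed = 1.75 × (1/2) = 0.875 mol; remaining = 3.52938 − 0.875 = 2.65438 mol; mass = 2.65438 mol × 331.22 g/mol = 879.2 g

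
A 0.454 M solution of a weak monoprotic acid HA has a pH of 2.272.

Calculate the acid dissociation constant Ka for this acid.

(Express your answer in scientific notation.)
K_a = 6.37e-05

[H⁺] = 10^(−pH) = 10^(−2.272) = 5.346e-03 M. For HA ⇌ H⁺ + A⁻, Ka = x²/(C − x) = (5.346e-03)²/(0.454 − 5.346e-03) = 6.37e-05.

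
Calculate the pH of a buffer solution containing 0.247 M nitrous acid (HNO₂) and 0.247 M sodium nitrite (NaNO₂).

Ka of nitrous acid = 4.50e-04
pH = 3.35

pKa = -log(4.50e-04) = 3.35. pH = pKa + log([A⁻]/[HA]) = 3.35 + log(0.247/0.247)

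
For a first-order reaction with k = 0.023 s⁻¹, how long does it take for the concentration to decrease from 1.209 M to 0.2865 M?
62.60 s

From ln[A] = ln[A]₀ - k·t: t = ln([A]₀/[A])/k = ln(1.209/0.2865)/0.023 = ln(4.2199)/0.023 = 1.4398/0.023 = 62.60 s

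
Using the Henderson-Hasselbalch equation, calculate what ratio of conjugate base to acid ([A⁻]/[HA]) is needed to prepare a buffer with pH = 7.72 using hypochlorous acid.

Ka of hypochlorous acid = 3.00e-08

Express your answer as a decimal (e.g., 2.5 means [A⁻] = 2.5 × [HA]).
[A⁻]/[HA] = 1.574

pKa = −log(3.00e-08) = 7.5229. pH = pKa + log([A⁻]/[HA]). 7.72 = 7.5229 + log(ratio). log(ratio) = 7.72 − 7.5229 = 0.1971. ratio = 10^(0.1971) = 1.574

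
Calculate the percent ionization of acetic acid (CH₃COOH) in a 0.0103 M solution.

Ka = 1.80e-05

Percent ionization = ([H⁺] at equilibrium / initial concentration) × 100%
Percent ionization = 4.09%

Let x = [H⁺]. Ka = x²/(C - x) ⇒ x² + (1.80e-05)x - (1.80e-05)(0.0103) = 0. x = 4.2168e-04. Percent = (4.2168e-04/0.0103) × 100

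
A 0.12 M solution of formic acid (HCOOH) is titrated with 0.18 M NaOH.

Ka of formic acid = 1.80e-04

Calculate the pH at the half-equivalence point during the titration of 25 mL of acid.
pH = pKa = 3.74

At the half-equivalence point, [HA] = [A⁻], so by Henderson–Hasselbalch pH = pKa + log(1) = pKa.
pKa = −log(1.80e-04) = 3.74.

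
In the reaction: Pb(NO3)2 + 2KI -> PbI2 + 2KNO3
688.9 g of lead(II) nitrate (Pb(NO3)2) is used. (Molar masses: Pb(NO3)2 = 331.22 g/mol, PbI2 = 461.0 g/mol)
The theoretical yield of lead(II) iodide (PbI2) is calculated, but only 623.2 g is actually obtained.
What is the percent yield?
Moles of Pb(NO3)2 = 688.9 g ÷ 331.22 g/mol = 2.07989 mol
Mole ratio: 1 mol PbI2 / 1 mol Pb(NO3)2
Moles of PbI2 = 2.07989 × (1/1) = 2.07989 mol
Theoretical yield = 2.07989 mol × 461.0 g/mol = 958.83 g
Actual yield = 623.2 g
Percent yield = (623.2 / 958.83) × 100% = 65.0%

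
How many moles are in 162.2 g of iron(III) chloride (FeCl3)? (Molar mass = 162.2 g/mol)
Moles = 162.2 g ÷ 162.2 g/mol = 1 mol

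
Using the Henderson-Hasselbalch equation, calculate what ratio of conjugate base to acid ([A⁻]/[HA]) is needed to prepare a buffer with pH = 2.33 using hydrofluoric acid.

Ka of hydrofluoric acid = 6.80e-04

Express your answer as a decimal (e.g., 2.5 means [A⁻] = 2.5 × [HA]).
[A⁻]/[HA] = 0.145

pKa = −log(6.80e-04) = 3.1675. pH = pKa + log([A⁻]/[HA]). 2.33 = 3.1675 + log(ratio). log(ratio) = 2.33 − 3.1675 = -0.8375. ratio = 10^(-0.8375) = 0.145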